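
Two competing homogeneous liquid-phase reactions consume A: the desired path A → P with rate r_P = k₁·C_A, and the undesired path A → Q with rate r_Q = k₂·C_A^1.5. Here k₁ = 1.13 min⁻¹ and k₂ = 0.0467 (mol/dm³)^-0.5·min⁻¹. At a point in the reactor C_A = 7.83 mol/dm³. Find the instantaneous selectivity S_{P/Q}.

S_{P/Q} = r_P/r_Q = (k₁·C_A)/(k₂·C_A^1.5) = (k₁/k₂)·C_A^-0.5.
= (1.13×7.830) / (0.0467×7.830^1.5) = 8.848/1.023 = 8.65.
The undesired path is higher order in A, so low C_A (CSTR or dilute feed) favours P.

8.65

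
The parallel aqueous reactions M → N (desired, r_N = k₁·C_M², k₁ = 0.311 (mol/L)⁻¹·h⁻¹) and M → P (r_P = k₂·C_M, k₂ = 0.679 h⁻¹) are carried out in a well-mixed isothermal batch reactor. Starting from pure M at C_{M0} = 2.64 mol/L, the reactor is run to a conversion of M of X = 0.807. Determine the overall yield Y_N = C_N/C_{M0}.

C_M = C_{M0}(1−X) = 0.5095 mol/L.
Along a PFR/batch, dC_P/dC_M = −r_P/(r_N+r_P) = −k₂/(k₂+k₁·C_M).
Integrating from C_{M0} to C_M: C_P = (0.679/0.311)·ln[(0.679+0.311·2.64)/(0.679+0.311·0.510)] = 2.183·ln(1.500/0.8375) = 1.273 mol/L.
Then C_N = (C_{M0}−C_M) − C_P = 2.130 − 1.273 = 0.8579 mol/L.
Y_N = C_N/C_{M0} = 0.8579/2.64 = 0.325.

0.325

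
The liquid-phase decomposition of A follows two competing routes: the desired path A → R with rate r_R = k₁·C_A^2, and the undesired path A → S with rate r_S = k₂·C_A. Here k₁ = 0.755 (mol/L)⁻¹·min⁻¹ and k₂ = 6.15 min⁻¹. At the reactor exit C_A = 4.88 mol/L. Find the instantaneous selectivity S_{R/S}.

S_{R/S} = r_R/r_S = (k₁·C_A^2)/(k₂·C_A) = (k₁/k₂)·C_A.
= (0.755×4.880^2) / (6.15×4.880) = 17.98/30.01 = 0.599.

0.599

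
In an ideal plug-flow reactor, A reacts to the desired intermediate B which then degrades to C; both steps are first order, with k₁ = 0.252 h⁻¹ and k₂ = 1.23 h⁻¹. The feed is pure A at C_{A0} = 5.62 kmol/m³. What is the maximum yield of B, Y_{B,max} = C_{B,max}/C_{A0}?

0.136

At the optimum, C_{B,max}/C_{A0} = (k₁/k₂)^[k₂/(k₂−k₁)].
= (0.252/1.23)^(1.23/(1.23−0.252)) = (0.2049)^(1.258) = 0.1362.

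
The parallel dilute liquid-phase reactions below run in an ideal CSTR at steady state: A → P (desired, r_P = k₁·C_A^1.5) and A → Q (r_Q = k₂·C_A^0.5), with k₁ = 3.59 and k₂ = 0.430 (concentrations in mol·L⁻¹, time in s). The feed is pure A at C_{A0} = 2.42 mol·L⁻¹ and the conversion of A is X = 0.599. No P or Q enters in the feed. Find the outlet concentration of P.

1.29 mol·L⁻¹

Exit C_A = C_{A0}(1−X) = 2.42×0.401 = 0.9704 mol·L⁻¹.
In a CSTR the entire volume is at exit conditions, so r_P = 3.59×0.9704^1.5 = 3.432 and r_Q = 0.430×0.9704^0.5 = 0.4236.
Fraction of consumed A going to P: r_P/(r_P+r_Q) = 0.8901.
C_P = 0.8901·C_{A0}·X = 0.8901×2.42×0.599 = 1.29 mol·L⁻¹.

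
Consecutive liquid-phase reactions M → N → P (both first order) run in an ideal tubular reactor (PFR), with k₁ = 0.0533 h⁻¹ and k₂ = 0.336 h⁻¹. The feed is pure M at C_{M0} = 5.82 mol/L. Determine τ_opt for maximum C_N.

6.51 h

Setting dC_N/dτ = 0 gives τ_opt = ln(k₂/k₁)/(k₂−k₁).
= ln(0.336/0.0533)/(0.336−0.0533) = ln(6.304)/0.2827 = 1.841/0.2827 = 6.51 h.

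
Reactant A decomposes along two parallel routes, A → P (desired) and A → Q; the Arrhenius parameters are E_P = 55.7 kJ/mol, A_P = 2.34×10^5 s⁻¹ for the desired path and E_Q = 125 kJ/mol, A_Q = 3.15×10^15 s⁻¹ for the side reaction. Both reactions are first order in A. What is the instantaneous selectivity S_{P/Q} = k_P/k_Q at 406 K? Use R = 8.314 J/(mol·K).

With equal orders, S_{P/Q} = k_P/k_Q = (A_P/A_Q)·exp[(E_Q−E_P)/(RT)].
(E_Q−E_P)/(RT) = (125−55.7)×10³/(8.314×406) = 69300/3375 = 20.53.
k_P/k_Q = (2.34×10^5/3.15×10^15)·exp(20.53) = 7.429×10^-11 × 8.246×10^8 = 0.0613.

0.0613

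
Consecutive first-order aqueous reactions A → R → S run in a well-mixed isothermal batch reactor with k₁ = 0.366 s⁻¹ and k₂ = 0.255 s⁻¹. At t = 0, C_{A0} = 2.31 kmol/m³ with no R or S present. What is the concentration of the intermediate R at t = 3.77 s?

0.996 kmol/m³

Solving the coupled first-order balances gives C_R(t) = [k₁/(k₂−k₁)]·C_{A0}·(e^(−k₁t) − e^(−k₂t)).
e^(−k₁t) = e^(−0.366×3.77) = e^(−1.380) = 0.2516; e^(−k₂t) = e^(−0.9614) = 0.3824.
C_R = 0.366×2.31/(0.255−0.366) × (0.2516−0.3824) = (-7.617)×(-0.1308) = 0.9959 kmol/m³.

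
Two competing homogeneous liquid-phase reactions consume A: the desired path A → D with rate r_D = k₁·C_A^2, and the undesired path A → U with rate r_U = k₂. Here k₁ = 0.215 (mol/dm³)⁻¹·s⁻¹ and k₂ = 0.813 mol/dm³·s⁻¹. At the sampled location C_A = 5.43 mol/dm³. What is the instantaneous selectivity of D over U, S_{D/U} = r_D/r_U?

S_{D/U} = r_D/r_U = (k₁·C_A^2)/(k₂) = (k₁/k₂)·C_A^2.
= (0.215×5.430^2) / (0.813) = 6.339/0.8130 = 7.80.

7.80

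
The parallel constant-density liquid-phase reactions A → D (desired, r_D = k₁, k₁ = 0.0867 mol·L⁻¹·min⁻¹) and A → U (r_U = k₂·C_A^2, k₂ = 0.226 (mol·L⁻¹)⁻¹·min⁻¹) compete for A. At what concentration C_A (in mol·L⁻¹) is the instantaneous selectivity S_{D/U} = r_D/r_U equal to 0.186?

1.44 mol·L⁻¹

S_{D/U} = (k₁/k₂)·C_A^-2 ⇒ C_A = (S·k₂/k₁)^(-0.5).
= (0.186×0.226/0.0867)^(-0.5) = (0.4848)^(-0.5) = 1.44 mol·L⁻¹.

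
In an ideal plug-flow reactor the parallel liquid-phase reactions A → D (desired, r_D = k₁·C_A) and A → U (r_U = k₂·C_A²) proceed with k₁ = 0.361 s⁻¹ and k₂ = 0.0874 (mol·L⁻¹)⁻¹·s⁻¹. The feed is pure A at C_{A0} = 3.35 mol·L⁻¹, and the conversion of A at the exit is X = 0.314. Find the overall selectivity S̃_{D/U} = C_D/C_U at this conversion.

1.47

C_A = C_{A0}(1−X) = 2.298 mol·L⁻¹.
Along a PFR/batch, dC_D/dC_A = −r_D/(r_D+r_U) = −k₁/(k₁+k₂·C_A).
Integrating from C_{A0} to C_A: C_D = (0.361/0.0874)·ln[(0.361+0.0874·3.35)/(0.361+0.0874·2.30)] = 4.130·ln(0.6538/0.5619) = 0.6259 mol·L⁻¹.
C_U = (C_{A0}−C_A)−C_D = 0.4260 mol·L⁻¹; S̃_{D/U} = 0.6259/0.4260 = 1.47.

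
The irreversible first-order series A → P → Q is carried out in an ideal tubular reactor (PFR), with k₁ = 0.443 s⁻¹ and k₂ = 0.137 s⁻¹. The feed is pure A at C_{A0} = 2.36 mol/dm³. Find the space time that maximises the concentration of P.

3.84 s

The intermediate peaks when r₁ = r₂, i.e. k₁e^(−k₁τ) = k₂e^(−k₂τ), giving τ_opt = ln(k₂/k₁)/(k₂−k₁).
= ln(0.137/0.443)/(0.137−0.443) = ln(0.3093)/-0.3060 = -1.174/-0.3060 = 3.84 s.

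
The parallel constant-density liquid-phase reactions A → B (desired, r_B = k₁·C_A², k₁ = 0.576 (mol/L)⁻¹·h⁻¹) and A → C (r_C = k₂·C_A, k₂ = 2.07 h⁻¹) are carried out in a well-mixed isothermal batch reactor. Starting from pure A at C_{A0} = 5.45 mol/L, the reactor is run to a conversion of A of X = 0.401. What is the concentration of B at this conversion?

1.19 mol/L

C_A = C_{A0}(1−X) = 3.265 mol/L.
Along a PFR/batch, dC_C/dC_A = −r_C/(r_B+r_C) = −k₂/(k₂+k₁·C_A).
Integrating from C_{A0} to C_A: C_C = (2.07/0.576)·ln[(2.07+0.576·5.45)/(2.07+0.576·3.26)] = 3.594·ln(5.209/3.950) = 0.9941 mol/L.
Then C_B = (C_{A0}−C_A) − C_C = 2.185 − 0.9941 = 1.191 mol/L.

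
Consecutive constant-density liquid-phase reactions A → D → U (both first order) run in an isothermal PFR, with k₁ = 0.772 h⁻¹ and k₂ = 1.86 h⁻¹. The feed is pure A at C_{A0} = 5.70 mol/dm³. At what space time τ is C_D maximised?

0.808 h

The intermediate peaks when r₁ = r₂, i.e. k₁e^(−k₁τ) = k₂e^(−k₂τ), giving τ_opt = ln(k₂/k₁)/(k₂−k₁).
= ln(1.86/0.772)/(1.86−0.772) = ln(2.409)/1.088 = 0.8793/1.088 = 0.808 h.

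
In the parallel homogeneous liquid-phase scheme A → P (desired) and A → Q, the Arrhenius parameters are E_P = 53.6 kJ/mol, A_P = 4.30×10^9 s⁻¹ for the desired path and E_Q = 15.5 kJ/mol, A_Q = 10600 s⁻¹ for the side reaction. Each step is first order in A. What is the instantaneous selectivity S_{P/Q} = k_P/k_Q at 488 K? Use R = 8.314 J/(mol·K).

33.9

With equal orders, S_{P/Q} = k_P/k_Q = (A_P/A_Q)·exp[(E_Q−E_P)/(RT)].
(E_Q−E_P)/(RT) = (15.5−53.6)×10³/(8.314×488) = -38100/4057 = -9.391.
k_P/k_Q = (4.30×10^9/10600)·exp(-9.391) = 4.057×10^5 × 8.350×10^-5 = 33.9.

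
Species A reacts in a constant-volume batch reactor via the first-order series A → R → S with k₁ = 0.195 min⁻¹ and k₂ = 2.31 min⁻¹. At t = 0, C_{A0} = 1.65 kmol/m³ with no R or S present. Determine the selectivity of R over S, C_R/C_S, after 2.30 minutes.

For first-order series with pure A initially, C_R(t) = k₁C_{A0}/(k₂−k₁)·(e^(−k₁t) − e^(−k₂t)).
e^(−k₁t) = e^(−0.195×2.30) = e^(−0.4485) = 0.6386; e^(−k₂t) = e^(−5.313) = 0.004927.
C_R = 0.195×1.65/(2.31−0.195) × (0.6386−0.004927) = 0.1521×0.6337 = 0.09640 kmol/m³.
C_A = C_{A0}e^(−k₁t) = 1.054 kmol/m³, so C_S = C_{A0}−C_A−C_R = 0.4999 kmol/m³; C_R/C_S = 0.193.

0.193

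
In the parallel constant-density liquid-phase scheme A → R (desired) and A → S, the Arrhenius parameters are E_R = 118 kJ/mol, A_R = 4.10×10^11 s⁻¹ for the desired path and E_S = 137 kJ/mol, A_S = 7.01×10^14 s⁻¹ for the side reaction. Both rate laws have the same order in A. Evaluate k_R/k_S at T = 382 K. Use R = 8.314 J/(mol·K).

0.232

Since both paths have the same order in A, the concentration cancels and S_{R/S} = k_R/k_S = (A_R/A_S)·exp[(E_S−E_R)/(RT)].
(E_S−E_R)/(RT) = (137−118)×10³/(8.314×382) = 19000/3176 = 5.982.
k_R/k_S = (4.10×10^11/7.01×10^14)·exp(5.982) = 5.849×10^-4 × 396.4 = 0.232.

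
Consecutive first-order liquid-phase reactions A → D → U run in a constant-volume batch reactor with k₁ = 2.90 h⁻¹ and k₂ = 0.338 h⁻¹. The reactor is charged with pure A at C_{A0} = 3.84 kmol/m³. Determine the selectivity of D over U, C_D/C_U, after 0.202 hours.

Solving the coupled first-order balances gives C_D(t) = [k₁/(k₂−k₁)]·C_{A0}·(e^(−k₁t) − e^(−k₂t)).
e^(−k₁t) = e^(−2.90×0.202) = e^(−0.5858) = 0.5567; e^(−k₂t) = e^(−0.06828) = 0.9340.
C_D = 2.90×3.84/(0.338−2.90) × (0.5567−0.9340) = (-4.347)×(-0.3773) = 1.640 kmol/m³.
C_A = C_{A0}e^(−k₁t) = 2.138 kmol/m³, so C_U = C_{A0}−C_A−C_D = 0.06227 kmol/m³; C_D/C_U = 26.3.

26.3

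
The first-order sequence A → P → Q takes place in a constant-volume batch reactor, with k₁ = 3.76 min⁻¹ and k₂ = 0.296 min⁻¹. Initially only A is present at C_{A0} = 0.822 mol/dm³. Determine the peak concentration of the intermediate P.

0.662 mol/dm³

For a first-order series the maximum intermediate yield is C_{P,max}/C_{A0} = (k₁/k₂)^[k₂/(k₂−k₁)].
= (3.76/0.296)^(0.296/(0.296−3.76)) = (12.70)^(-0.08545) = 0.8048.
C_{P,max} = 0.8048×0.822 = 0.662 mol/dm³.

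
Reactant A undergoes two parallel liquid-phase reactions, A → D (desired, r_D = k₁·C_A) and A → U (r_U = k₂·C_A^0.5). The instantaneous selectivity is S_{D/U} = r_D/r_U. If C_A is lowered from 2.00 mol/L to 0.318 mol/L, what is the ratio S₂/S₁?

0.399

S_{D/U} = (k₁/k₂)·C_A^0.5, so S₂/S₁ = (C_{A,2}/C_{A,1})^0.5.
= (0.318/2.00)^0.5 = (0.1590)^0.5 = 0.399.
Selectivity toward D falls as C_A falls — high-concentration operation is favoured.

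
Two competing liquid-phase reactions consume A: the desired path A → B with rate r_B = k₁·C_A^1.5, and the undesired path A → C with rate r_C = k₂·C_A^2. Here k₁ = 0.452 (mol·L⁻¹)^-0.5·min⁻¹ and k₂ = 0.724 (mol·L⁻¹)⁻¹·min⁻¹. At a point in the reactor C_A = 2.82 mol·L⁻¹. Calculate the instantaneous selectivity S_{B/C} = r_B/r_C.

0.372

S_{B/C} = r_B/r_C = (k₁·C_A^1.5)/(k₂·C_A^2) = (k₁/k₂)·C_A^-0.5.
= (0.452×2.820^1.5) / (0.724×2.820^2) = 2.140/5.758 = 0.372.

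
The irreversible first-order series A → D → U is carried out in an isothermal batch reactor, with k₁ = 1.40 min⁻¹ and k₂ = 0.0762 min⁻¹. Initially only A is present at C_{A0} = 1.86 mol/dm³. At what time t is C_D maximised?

2.20 min

For first-order series the maximum of C_D occurs at t_opt = ln(k₂/k₁)/(k₂−k₁).
= ln(0.0762/1.40)/(0.0762−1.40) = ln(0.05443)/-1.324 = -2.911/-1.324 = 2.20 min.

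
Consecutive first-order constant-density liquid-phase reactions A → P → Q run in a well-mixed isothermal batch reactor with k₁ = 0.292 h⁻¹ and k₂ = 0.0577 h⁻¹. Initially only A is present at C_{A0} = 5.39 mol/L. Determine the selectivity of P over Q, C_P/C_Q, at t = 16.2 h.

0.933

The intermediate concentration in a first-order A→B→C sequence is C_P = k₁C_{A0}(e^(−k₁t) − e^(−k₂t))/(k₂−k₁).
e^(−k₁t) = e^(−0.292×16.2) = e^(−4.730) = 0.008823; e^(−k₂t) = e^(−0.9347) = 0.3927.
C_P = 0.292×5.39/(0.0577−0.292) × (0.008823−0.3927) = (-6.717)×(-0.3839) = 2.579 mol/L.
C_A = C_{A0}e^(−k₁t) = 0.04756 mol/L, so C_Q = C_{A0}−C_A−C_P = 2.764 mol/L; C_P/C_Q = 0.933.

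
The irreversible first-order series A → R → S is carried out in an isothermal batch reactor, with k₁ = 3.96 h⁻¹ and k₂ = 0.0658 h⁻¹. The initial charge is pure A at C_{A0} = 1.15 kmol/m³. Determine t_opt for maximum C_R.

1.05 h

The intermediate peaks when r₁ = r₂, i.e. k₁e^(−k₁t) = k₂e^(−k₂t), giving t_opt = ln(k₂/k₁)/(k₂−k₁).
= ln(0.0658/3.96)/(0.0658−3.96) = ln(0.01662)/-3.894 = -4.097/-3.894 = 1.05 h.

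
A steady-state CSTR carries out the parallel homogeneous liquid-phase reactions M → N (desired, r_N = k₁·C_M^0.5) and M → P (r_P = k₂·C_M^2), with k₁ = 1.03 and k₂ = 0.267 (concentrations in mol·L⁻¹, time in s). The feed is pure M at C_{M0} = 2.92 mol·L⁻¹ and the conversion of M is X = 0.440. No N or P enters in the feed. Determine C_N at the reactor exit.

0.833 mol·L⁻¹

Exit C_M = C_{M0}(1−X) = 2.92×0.560 = 1.635 mol·L⁻¹.
In a CSTR the entire volume is at exit conditions, so r_N = 1.03×1.635^0.5 = 1.317 and r_P = 0.267×1.635^2 = 0.7139.
Fraction of consumed M going to N: r_N/(r_N+r_P) = 0.6485.
C_N = 0.6485·C_{M0}·X = 0.6485×2.92×0.440 = 0.833 mol·L⁻¹.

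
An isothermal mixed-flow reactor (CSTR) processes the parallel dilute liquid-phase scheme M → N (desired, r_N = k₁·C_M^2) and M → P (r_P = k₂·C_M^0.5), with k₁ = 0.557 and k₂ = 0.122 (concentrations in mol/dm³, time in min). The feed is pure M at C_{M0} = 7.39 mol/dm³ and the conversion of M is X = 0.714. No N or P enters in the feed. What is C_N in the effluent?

Exit C_M = C_{M0}(1−X) = 7.39×0.286 = 2.114 mol/dm³.
A CSTR operates uniformly at the exit composition, giving r_N = 2.488 and r_P = 0.1774 (each k·C_M^n at C_M = 2.114).
Fraction of consumed M going to N: r_N/(r_N+r_P) = 0.9335.
C_N = 0.9335·C_{M0}·X = 0.9335×7.39×0.714 = 4.93 mol/dm³.

4.93 mol/dm³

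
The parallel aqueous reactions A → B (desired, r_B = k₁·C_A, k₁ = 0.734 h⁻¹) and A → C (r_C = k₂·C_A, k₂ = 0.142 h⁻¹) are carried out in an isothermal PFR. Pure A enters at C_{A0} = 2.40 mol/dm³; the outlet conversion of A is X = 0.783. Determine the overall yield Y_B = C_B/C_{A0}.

C_A = C_{A0}(1−X) = 0.5208 mol/dm³.
Both paths are first order in A, so the instantaneous fraction to B is constant: dC_B/d(−C_A) = k₁/(k₁+k₂) = 0.8379.
C_B = 0.8379·(C_{A0}−C_A) = 0.8379×1.879 = 1.57 mol/dm³.
Y_B = C_B/C_{A0} = 1.575/2.40 = 0.656.

0.656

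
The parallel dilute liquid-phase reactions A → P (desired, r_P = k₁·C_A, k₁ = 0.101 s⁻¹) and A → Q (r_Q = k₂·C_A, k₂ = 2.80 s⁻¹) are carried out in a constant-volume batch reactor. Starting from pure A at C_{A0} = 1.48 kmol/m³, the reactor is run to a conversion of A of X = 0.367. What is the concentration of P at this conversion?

0.0189 kmol/m³

C_A = C_{A0}(1−X) = 0.9368 kmol/m³.
Both paths are first order in A, so the instantaneous fraction to P is constant: dC_P/d(−C_A) = k₁/(k₁+k₂) = 0.03482.
C_P = 0.03482·(C_{A0}−C_A) = 0.03482×0.5432 = 0.0189 kmol/m³.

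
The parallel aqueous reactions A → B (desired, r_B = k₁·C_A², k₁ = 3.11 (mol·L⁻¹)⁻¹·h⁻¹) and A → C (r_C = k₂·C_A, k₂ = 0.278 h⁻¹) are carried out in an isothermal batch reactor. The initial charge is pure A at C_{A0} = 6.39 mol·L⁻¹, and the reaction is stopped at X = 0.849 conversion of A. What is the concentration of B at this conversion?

5.26 mol·L⁻¹

C_A = C_{A0}(1−X) = 0.9649 mol·L⁻¹.
Along a PFR/batch, dC_C/dC_A = −r_C/(r_B+r_C) = −k₂/(k₂+k₁·C_A).
Integrating from C_{A0} to C_A: C_C = (0.278/3.11)·ln[(0.278+3.11·6.39)/(0.278+3.11·0.965)] = 0.08939·ln(20.15/3.279) = 0.1623 mol·L⁻¹.
Then C_B = (C_{A0}−C_A) − C_C = 5.425 − 0.1623 = 5.263 mol·L⁻¹.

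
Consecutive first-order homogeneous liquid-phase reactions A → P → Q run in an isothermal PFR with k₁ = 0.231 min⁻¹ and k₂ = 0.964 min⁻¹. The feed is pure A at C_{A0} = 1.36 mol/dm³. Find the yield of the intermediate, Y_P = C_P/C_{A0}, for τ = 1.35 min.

0.145

Solving the coupled first-order balances gives C_P(τ) = [k₁/(k₂−k₁)]·C_{A0}·(e^(−k₁τ) − e^(−k₂τ)).
e^(−k₁τ) = e^(−0.231×1.35) = e^(−0.3119) = 0.7321; e^(−k₂τ) = e^(−1.301) = 0.2722.
C_P = 0.231×1.36/(0.964−0.231) × (0.7321−0.2722) = 0.4286×0.4599 = 0.1971 mol/dm³.
Y_P = C_P/C_{A0} = 0.1971/1.36 = 0.145.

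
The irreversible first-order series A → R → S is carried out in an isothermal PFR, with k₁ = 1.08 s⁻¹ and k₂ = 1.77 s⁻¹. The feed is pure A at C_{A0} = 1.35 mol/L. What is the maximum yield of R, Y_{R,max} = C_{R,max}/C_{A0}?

At the optimum, C_{R,max}/C_{A0} = (k₁/k₂)^[k₂/(k₂−k₁)].
= (1.08/1.77)^(1.77/(1.77−1.08)) = (0.6102)^(2.565) = 0.2816.

0.282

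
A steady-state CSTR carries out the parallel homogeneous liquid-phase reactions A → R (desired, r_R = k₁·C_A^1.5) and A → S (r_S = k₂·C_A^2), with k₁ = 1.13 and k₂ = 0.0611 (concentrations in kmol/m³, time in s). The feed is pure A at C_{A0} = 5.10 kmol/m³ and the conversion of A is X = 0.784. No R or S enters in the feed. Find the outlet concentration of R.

3.78 kmol/m³

Exit C_A = C_{A0}(1−X) = 5.10×0.216 = 1.102 kmol/m³.
Rates in a CSTR are evaluated at the outlet concentration: r_R = 1.13×1.102^1.5 = 1.307, r_S = 0.0611×1.102^2 = 0.07415.
Fraction of consumed A going to R: r_R/(r_R+r_S) = 0.9463.
C_R = 0.9463·C_{A0}·X = 0.9463×5.10×0.784 = 3.78 kmol/m³.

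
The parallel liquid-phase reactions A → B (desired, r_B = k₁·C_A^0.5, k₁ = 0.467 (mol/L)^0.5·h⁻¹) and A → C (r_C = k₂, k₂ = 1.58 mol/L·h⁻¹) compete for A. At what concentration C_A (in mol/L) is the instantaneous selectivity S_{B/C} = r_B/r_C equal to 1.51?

26.1 mol/L

S_{B/C} = (k₁/k₂)·C_A^0.5 ⇒ C_A = (S·k₂/k₁)^(2).
= (1.51×1.58/0.467)^(2) = (5.109)^(2) = 26.1 mol/L.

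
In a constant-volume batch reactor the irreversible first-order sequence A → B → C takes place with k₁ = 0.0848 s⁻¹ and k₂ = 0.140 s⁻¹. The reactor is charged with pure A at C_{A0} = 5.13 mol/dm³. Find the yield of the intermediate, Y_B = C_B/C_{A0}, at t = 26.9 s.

0.121

The intermediate concentration in a first-order A→B→C sequence is C_B = k₁C_{A0}(e^(−k₁t) − e^(−k₂t))/(k₂−k₁).
e^(−k₁t) = e^(−0.0848×26.9) = e^(−2.281) = 0.1022; e^(−k₂t) = e^(−3.766) = 0.02314.
C_B = 0.0848×5.13/(0.140−0.0848) × (0.1022−0.02314) = 7.881×0.07903 = 0.6228 mol/dm³.
Y_B = C_B/C_{A0} = 0.6228/5.13 = 0.121.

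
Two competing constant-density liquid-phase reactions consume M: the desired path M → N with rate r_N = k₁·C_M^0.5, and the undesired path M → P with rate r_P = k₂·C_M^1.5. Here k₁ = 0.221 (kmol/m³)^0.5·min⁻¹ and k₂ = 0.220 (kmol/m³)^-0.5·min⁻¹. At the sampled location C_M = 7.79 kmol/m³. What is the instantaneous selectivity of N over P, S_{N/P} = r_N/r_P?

S_{N/P} = r_N/r_P = (k₁·C_M^0.5)/(k₂·C_M^1.5) = (k₁/k₂)·C_M⁻¹.
= (0.221×7.790^0.5) / (0.220×7.790^1.5) = 0.6168/4.783 = 0.129.
The undesired path is higher order in M, so low C_M (CSTR or dilute feed) favours N.

0.129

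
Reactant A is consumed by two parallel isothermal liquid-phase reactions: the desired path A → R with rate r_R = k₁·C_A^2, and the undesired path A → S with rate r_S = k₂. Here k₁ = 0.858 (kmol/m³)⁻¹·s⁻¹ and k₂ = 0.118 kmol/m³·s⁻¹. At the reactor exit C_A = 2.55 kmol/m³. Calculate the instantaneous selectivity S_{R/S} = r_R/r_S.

47.3

S_{R/S} = r_R/r_S = (k₁·C_A^2)/(k₂) = (k₁/k₂)·C_A^2.
= (0.858×2.550^2) / (0.118) = 5.579/0.1180 = 47.3.
Since the desired path is higher order in A, keeping C_A high (PFR or concentrated feed) favours R.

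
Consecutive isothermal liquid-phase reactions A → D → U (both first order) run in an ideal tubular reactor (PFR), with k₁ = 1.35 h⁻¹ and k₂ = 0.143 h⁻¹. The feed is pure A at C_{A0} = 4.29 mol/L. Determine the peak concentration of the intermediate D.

3.29 mol/L

For a first-order series the maximum intermediate yield is C_{D,max}/C_{A0} = (k₁/k₂)^[k₂/(k₂−k₁)].
= (1.35/0.143)^(0.143/(0.143−1.35)) = (9.441)^(-0.1185) = 0.7665.
C_{D,max} = 0.7665×4.29 = 3.29 mol/L.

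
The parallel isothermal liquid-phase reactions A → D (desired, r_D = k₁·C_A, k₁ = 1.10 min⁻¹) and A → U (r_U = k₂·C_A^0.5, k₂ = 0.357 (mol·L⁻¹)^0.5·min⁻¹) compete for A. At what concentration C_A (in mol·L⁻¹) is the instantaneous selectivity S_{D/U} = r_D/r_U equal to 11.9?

14.9 mol·L⁻¹

S_{D/U} = (k₁/k₂)·C_A^0.5 ⇒ C_A = (S·k₂/k₁)^(2).
= (11.9×0.357/1.10)^(2) = (3.862)^(2) = 14.9 mol·L⁻¹.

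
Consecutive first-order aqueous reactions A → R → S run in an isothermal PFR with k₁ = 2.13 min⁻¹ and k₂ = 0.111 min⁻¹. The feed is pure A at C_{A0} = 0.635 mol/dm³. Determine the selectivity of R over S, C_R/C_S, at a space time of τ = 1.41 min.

Solving the coupled first-order balances gives C_R(τ) = [k₁/(k₂−k₁)]·C_{A0}·(e^(−k₁τ) − e^(−k₂τ)).
e^(−k₁τ) = e^(−2.13×1.41) = e^(−3.003) = 0.04962; e^(−k₂τ) = e^(−0.1565) = 0.8551.
C_R = 2.13×0.635/(0.111−2.13) × (0.04962−0.8551) = (-0.6699)×(-0.8055) = 0.5396 mol/dm³.
C_A = C_{A0}e^(−k₁τ) = 0.03151 mol/dm³, so C_S = C_{A0}−C_A−C_R = 0.06388 mol/dm³; C_R/C_S = 8.45.

8.45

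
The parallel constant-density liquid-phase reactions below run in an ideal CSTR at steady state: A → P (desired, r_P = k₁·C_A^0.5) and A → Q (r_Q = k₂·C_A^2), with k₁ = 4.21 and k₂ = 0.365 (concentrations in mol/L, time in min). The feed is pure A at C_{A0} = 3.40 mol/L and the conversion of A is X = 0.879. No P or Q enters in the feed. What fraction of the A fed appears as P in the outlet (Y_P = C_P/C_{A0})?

Exit C_A = C_{A0}(1−X) = 3.40×0.121 = 0.4114 mol/L.
A CSTR operates uniformly at the exit composition, giving r_P = 2.700 and r_Q = 0.06178 (each k·C_A^n at C_A = 0.4114).
Fraction of consumed A going to P: r_P/(r_P+r_Q) = 0.9776.
C_P = 0.9776·C_{A0}·X = 0.9776×3.40×0.879 = 2.92 mol/L; Y_P = C_P/C_{A0} = 0.859.

0.859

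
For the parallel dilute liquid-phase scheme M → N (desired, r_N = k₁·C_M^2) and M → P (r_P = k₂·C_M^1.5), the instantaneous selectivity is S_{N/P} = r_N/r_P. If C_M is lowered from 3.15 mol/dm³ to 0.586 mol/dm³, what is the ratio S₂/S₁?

S_{N/P} = (k₁/k₂)·C_M^0.5, so S₂/S₁ = (C_{M,2}/C_{M,1})^0.5.
= (0.586/3.15)^0.5 = (0.1860)^0.5 = 0.431.

0.431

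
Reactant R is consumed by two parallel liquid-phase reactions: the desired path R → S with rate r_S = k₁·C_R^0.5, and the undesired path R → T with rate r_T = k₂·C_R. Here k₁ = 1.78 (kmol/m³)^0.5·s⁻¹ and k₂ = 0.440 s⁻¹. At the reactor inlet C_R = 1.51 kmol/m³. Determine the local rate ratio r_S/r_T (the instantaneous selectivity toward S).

3.29

S_{S/T} = r_S/r_T = (k₁·C_R^0.5)/(k₂·C_R) = (k₁/k₂)·C_R^-0.5.
= (1.78×1.510^0.5) / (0.440×1.510) = 2.187/0.6644 = 3.29.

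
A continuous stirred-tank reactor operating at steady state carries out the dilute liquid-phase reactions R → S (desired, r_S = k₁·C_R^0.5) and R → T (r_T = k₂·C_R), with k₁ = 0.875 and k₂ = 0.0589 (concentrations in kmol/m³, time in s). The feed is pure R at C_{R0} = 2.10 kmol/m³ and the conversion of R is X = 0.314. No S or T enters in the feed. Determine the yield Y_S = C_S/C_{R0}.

0.291

Exit C_R = C_{R0}(1−X) = 2.10×0.686 = 1.441 kmol/m³.
A CSTR operates uniformly at the exit composition, giving r_S = 1.050 and r_T = 0.08485 (each k·C_R^n at C_R = 1.441).
Fraction of consumed R going to S: r_S/(r_S+r_T) = 0.9252.
C_S = 0.9252·C_{R0}·X = 0.9252×2.10×0.314 = 0.610 kmol/m³; Y_S = C_S/C_{R0} = 0.291.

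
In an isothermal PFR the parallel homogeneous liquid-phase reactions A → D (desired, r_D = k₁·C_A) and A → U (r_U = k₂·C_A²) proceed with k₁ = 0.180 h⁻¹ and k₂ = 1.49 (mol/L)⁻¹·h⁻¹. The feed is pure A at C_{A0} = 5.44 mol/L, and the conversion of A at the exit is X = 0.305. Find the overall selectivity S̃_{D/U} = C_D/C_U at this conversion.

C_A = C_{A0}(1−X) = 3.781 mol/L.
Along a PFR/batch, dC_D/dC_A = −r_D/(r_D+r_U) = −k₁/(k₁+k₂·C_A).
Integrating from C_{A0} to C_A: C_D = (0.180/1.49)·ln[(0.180+1.49·5.44)/(0.180+1.49·3.78)] = 0.1208·ln(8.286/5.813) = 0.04281 mol/L.
C_U = (C_{A0}−C_A)−C_D = 1.616 mol/L; S̃_{D/U} = 0.04281/1.616 = 0.0265.

0.0265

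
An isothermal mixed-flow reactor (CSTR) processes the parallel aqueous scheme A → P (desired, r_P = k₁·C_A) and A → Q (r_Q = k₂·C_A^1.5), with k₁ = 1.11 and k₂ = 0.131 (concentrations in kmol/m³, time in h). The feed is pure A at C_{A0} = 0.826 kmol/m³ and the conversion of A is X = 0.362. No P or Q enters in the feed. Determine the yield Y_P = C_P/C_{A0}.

0.333

Exit C_A = C_{A0}(1−X) = 0.826×0.638 = 0.5270 kmol/m³.
In a CSTR the entire volume is at exit conditions, so r_P = 1.11×0.5270 = 0.5850 and r_Q = 0.131×0.5270^1.5 = 0.05012.
Fraction of consumed A going to P: r_P/(r_P+r_Q) = 0.9211.
C_P = 0.9211·C_{A0}·X = 0.9211×0.826×0.362 = 0.275 kmol/m³; Y_P = C_P/C_{A0} = 0.333.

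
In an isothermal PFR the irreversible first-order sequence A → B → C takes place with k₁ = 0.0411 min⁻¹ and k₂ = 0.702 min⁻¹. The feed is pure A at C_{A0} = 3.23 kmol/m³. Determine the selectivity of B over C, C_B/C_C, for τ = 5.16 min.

0.341

The intermediate concentration in a first-order A→B→C sequence is C_B = k₁C_{A0}(e^(−k₁τ) − e^(−k₂τ))/(k₂−k₁).
e^(−k₁τ) = e^(−0.0411×5.16) = e^(−0.2121) = 0.8089; e^(−k₂τ) = e^(−3.622) = 0.02672.
C_B = 0.0411×3.23/(0.702−0.0411) × (0.8089−0.02672) = 0.2009×0.7822 = 0.1571 kmol/m³.
C_A = C_{A0}e^(−k₁τ) = 2.613 kmol/m³, so C_C = C_{A0}−C_A−C_B = 0.4601 kmol/m³; C_B/C_C = 0.341.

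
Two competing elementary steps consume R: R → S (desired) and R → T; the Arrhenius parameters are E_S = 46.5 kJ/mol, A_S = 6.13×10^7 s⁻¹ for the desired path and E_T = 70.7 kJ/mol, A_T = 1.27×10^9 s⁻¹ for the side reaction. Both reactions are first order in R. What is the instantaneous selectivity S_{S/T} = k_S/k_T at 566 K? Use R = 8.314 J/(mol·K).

8.26

Since both paths have the same order in R, the concentration cancels and S_{S/T} = k_S/k_T = (A_S/A_T)·exp[(E_T−E_S)/(RT)].
(E_T−E_S)/(RT) = (70.7−46.5)×10³/(8.314×566) = 24200/4706 = 5.143.
k_S/k_T = (6.13×10^7/1.27×10^9)·exp(5.143) = 0.04827 × 171.2 = 8.26.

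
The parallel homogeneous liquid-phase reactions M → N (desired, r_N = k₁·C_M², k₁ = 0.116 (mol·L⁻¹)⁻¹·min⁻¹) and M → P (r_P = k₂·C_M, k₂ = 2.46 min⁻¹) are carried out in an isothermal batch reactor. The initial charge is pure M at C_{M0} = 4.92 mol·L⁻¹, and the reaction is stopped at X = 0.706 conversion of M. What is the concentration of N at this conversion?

0.448 mol·L⁻¹

C_M = C_{M0}(1−X) = 1.446 mol·L⁻¹.
Along a PFR/batch, dC_P/dC_M = −r_P/(r_N+r_P) = −k₂/(k₂+k₁·C_M).
Integrating from C_{M0} to C_M: C_P = (2.46/0.116)·ln[(2.46+0.116·4.92)/(2.46+0.116·1.45)] = 21.21·ln(3.031/2.628) = 3.025 mol·L⁻¹.
Then C_N = (C_{M0}−C_M) − C_P = 3.474 − 3.025 = 0.4482 mol·L⁻¹.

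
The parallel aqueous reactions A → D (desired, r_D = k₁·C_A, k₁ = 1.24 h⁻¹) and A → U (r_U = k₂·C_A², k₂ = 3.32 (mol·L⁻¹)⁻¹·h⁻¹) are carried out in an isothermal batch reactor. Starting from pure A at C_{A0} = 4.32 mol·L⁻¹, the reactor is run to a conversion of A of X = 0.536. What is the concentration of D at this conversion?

C_A = C_{A0}(1−X) = 2.004 mol·L⁻¹.
Along a PFR/batch, dC_D/dC_A = −r_D/(r_D+r_U) = −k₁/(k₁+k₂·C_A).
Integrating from C_{A0} to C_A: C_D = (1.24/3.32)·ln[(1.24+3.32·4.32)/(1.24+3.32·2.00)] = 0.3735·ln(15.58/7.895) = 0.2539 mol·L⁻¹.

0.254 mol·L⁻¹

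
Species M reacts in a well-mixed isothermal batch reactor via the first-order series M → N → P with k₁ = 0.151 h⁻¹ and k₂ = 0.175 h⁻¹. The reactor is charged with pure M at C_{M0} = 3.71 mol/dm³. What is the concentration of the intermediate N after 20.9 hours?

The intermediate concentration in a first-order A→B→C sequence is C_N = k₁C_{M0}(e^(−k₁t) − e^(−k₂t))/(k₂−k₁).
e^(−k₁t) = e^(−0.151×20.9) = e^(−3.156) = 0.04260; e^(−k₂t) = e^(−3.657) = 0.02580.
C_N = 0.151×3.71/(0.175−0.151) × (0.04260−0.02580) = 23.34×0.01680 = 0.3922 mol/dm³.

0.392 mol/dm³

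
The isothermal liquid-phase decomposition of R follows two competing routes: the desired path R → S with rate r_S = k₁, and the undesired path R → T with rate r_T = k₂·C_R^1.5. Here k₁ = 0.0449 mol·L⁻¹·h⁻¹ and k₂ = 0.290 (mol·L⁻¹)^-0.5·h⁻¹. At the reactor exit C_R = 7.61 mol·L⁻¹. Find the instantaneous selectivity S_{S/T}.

S_{S/T} = r_S/r_T = (k₁)/(k₂·C_R^1.5) = (k₁/k₂)·C_R^-1.5.
= (0.0449) / (0.290×7.610^1.5) = 0.04490/6.088 = 0.00738.
The undesired path is higher order in R, so low C_R (CSTR or dilute feed) favours S.

0.00738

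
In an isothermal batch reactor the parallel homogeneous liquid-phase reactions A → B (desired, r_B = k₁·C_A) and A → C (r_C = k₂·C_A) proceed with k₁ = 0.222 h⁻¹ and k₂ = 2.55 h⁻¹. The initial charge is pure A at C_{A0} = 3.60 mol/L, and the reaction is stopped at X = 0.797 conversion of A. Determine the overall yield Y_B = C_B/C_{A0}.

C_A = C_{A0}(1−X) = 0.7308 mol/L.
Both paths are first order in A, so the instantaneous fraction to B is constant: dC_B/d(−C_A) = k₁/(k₁+k₂) = 0.08009.
C_B = 0.08009·(C_{A0}−C_A) = 0.08009×2.869 = 0.230 mol/L.
Y_B = C_B/C_{A0} = 0.2298/3.60 = 0.0638.

0.0638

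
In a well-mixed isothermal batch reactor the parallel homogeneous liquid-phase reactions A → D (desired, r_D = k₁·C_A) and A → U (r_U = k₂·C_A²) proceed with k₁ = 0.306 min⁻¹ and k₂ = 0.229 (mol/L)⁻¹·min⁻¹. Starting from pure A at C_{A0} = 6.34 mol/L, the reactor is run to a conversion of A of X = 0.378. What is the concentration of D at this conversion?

C_A = C_{A0}(1−X) = 3.943 mol/L.
Along a PFR/batch, dC_D/dC_A = −r_D/(r_D+r_U) = −k₁/(k₁+k₂·C_A).
Integrating from C_{A0} to C_A: C_D = (0.306/0.229)·ln[(0.306+0.229·6.34)/(0.306+0.229·3.94)] = 1.336·ln(1.758/1.209) = 0.5001 mol/L.

0.500 mol/L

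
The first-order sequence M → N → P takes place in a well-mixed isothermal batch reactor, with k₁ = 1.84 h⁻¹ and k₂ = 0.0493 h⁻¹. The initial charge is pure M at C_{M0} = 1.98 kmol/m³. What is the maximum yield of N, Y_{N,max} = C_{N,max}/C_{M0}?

Evaluating C_N at t_opt = ln(k₂/k₁)/(k₂−k₁) gives C_{N,max}/C_{M0} = (k₁/k₂)^[k₂/(k₂−k₁)].
= (1.84/0.0493)^(0.0493/(0.0493−1.84)) = (37.32)^(-0.02753) = 0.9052.

0.905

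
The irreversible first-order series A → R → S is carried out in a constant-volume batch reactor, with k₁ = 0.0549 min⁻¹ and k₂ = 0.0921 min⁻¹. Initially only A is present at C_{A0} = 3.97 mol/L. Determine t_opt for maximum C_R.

For first-order series the maximum of C_R occurs at t_opt = ln(k₂/k₁)/(k₂−k₁).
= ln(0.0921/0.0549)/(0.0921−0.0549) = ln(1.678)/0.03720 = 0.5174/0.03720 = 13.9 min.

13.9 min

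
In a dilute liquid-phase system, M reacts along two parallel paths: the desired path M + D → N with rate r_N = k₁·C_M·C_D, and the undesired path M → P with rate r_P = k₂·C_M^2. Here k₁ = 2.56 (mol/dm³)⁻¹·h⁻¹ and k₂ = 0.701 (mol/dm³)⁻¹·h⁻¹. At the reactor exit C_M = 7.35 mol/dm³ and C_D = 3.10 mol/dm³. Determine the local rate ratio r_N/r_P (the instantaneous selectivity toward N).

S_{N/P} = r_N/r_P = (k₁·C_M·C_D)/(k₂·C_M^2) = (k₁/k₂)·C_M⁻¹·C_D.
= (2.56×7.350×3.100) / (0.701×7.350^2) = 58.33/37.87 = 1.54.

1.54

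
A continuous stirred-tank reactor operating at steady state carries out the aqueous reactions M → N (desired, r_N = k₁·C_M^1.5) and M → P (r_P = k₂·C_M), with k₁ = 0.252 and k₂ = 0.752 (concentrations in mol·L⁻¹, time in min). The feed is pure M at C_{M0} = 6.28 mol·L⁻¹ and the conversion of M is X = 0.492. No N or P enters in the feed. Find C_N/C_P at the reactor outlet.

0.599

Exit C_M = C_{M0}(1−X) = 6.28×0.508 = 3.190 mol·L⁻¹.
A CSTR operates uniformly at the exit composition, giving r_N = 1.436 and r_P = 2.399 (each k·C_M^n at C_M = 3.190).
Overall selectivity = C_N/C_P = r_Nτ/(r_Pτ) = r_N/r_P = 0.599.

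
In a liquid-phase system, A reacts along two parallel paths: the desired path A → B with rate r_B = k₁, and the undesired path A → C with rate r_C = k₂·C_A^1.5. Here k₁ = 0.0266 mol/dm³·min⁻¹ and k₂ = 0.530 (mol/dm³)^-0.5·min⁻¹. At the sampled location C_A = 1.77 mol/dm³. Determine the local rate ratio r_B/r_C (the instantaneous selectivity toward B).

0.0213

S_{B/C} = r_B/r_C = (k₁)/(k₂·C_A^1.5) = (k₁/k₂)·C_A^-1.5.
= (0.0266) / (0.530×1.770^1.5) = 0.02660/1.248 = 0.0213.
The undesired path is higher order in A, so low C_A (CSTR or dilute feed) favours B.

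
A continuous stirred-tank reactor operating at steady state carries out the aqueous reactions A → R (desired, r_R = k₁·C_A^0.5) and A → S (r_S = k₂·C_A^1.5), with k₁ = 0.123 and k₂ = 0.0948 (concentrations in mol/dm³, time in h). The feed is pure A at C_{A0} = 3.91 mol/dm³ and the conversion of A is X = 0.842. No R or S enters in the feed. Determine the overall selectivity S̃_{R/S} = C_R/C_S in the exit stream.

Exit C_A = C_{A0}(1−X) = 3.91×0.158 = 0.6178 mol/dm³.
A CSTR operates uniformly at the exit composition, giving r_R = 0.09668 and r_S = 0.04603 (each k·C_A^n at C_A = 0.6178).
Overall selectivity = C_R/C_S = r_Rτ/(r_Sτ) = r_R/r_S = 2.10.

2.10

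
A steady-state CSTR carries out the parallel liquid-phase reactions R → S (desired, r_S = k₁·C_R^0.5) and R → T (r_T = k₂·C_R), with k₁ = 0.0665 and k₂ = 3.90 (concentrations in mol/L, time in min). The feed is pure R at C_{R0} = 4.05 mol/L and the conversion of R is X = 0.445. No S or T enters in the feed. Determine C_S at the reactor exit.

Exit C_R = C_{R0}(1−X) = 4.05×0.555 = 2.248 mol/L.
Rates in a CSTR are evaluated at the outlet concentration: r_S = 0.0665×2.248^0.5 = 0.09970, r_T = 3.90×2.248 = 8.766.
Fraction of consumed R going to S: r_S/(r_S+r_T) = 0.01125.
C_S = 0.01125·C_{R0}·X = 0.01125×4.05×0.445 = 0.0203 mol/L.

0.0203 mol/L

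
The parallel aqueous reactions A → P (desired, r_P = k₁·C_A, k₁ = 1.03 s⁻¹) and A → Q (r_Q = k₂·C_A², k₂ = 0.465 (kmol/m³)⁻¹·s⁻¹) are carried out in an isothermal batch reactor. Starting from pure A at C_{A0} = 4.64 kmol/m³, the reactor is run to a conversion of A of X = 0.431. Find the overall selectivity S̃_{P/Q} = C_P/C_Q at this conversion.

C_A = C_{A0}(1−X) = 2.640 kmol/m³.
Along a PFR/batch, dC_P/dC_A = −r_P/(r_P+r_Q) = −k₁/(k₁+k₂·C_A).
Integrating from C_{A0} to C_A: C_P = (1.03/0.465)·ln[(1.03+0.465·4.64)/(1.03+0.465·2.64)] = 2.215·ln(3.188/2.258) = 0.7640 kmol/m³.
C_Q = (C_{A0}−C_A)−C_P = 1.236 kmol/m³; S̃_{P/Q} = 0.7640/1.236 = 0.618.

0.618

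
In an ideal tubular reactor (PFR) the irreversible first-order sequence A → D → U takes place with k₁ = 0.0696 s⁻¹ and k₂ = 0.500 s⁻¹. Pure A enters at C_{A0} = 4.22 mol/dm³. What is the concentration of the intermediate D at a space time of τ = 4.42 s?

The intermediate concentration in a first-order A→B→C sequence is C_D = k₁C_{A0}(e^(−k₁τ) − e^(−k₂τ))/(k₂−k₁).
e^(−k₁τ) = e^(−0.0696×4.42) = e^(−0.3076) = 0.7352; e^(−k₂τ) = e^(−2.210) = 0.1097.
C_D = 0.0696×4.22/(0.500−0.0696) × (0.7352−0.1097) = 0.6824×0.6255 = 0.4268 mol/dm³.

0.427 mol/dm³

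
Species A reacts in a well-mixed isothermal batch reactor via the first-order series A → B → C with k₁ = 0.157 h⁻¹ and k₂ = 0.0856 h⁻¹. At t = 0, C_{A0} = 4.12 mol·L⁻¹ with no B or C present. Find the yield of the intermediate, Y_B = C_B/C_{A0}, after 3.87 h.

Solving the coupled first-order balances gives C_B(t) = [k₁/(k₂−k₁)]·C_{A0}·(e^(−k₁t) − e^(−k₂t)).
e^(−k₁t) = e^(−0.157×3.87) = e^(−0.6076) = 0.5447; e^(−k₂t) = e^(−0.3313) = 0.7180.
C_B = 0.157×4.12/(0.0856−0.157) × (0.5447−0.7180) = (-9.059)×(-0.1733) = 1.570 mol·L⁻¹.
Y_B = C_B/C_{A0} = 1.570/4.12 = 0.381.

0.381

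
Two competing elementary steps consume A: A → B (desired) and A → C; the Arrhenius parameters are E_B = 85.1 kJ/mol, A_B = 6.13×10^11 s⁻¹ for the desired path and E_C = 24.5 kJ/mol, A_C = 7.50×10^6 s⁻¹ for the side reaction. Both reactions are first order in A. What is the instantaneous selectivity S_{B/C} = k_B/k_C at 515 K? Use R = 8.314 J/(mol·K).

0.0583

Since both paths have the same order in A, the concentration cancels and S_{B/C} = k_B/k_C = (A_B/A_C)·exp[(E_C−E_B)/(RT)].
(E_C−E_B)/(RT) = (24.5−85.1)×10³/(8.314×515) = -60600/4282 = -14.15.
k_B/k_C = (6.13×10^11/7.50×10^6)·exp(-14.15) = 81733 × 7.134×10^-7 = 0.0583.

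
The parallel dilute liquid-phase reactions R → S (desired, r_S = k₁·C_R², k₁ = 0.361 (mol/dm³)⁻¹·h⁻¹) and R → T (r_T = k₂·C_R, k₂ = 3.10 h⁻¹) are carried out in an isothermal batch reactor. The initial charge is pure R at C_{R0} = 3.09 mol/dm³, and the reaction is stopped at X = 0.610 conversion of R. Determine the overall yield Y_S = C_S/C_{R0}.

0.121

C_R = C_{R0}(1−X) = 1.205 mol/dm³.
Along a PFR/batch, dC_T/dC_R = −r_T/(r_S+r_T) = −k₂/(k₂+k₁·C_R).
Integrating from C_{R0} to C_R: C_T = (3.10/0.361)·ln[(3.10+0.361·3.09)/(3.10+0.361·1.21)] = 8.587·ln(4.215/3.535) = 1.512 mol/dm³.
Then C_S = (C_{R0}−C_R) − C_T = 1.885 − 1.512 = 0.3732 mol/dm³.
Y_S = C_S/C_{R0} = 0.3732/3.09 = 0.121.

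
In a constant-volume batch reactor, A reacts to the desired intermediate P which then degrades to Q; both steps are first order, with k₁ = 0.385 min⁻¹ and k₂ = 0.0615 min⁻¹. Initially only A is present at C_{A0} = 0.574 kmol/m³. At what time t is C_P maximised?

5.67 min

The intermediate peaks when r₁ = r₂, i.e. k₁e^(−k₁t) = k₂e^(−k₂t), giving t_opt = ln(k₂/k₁)/(k₂−k₁).
= ln(0.0615/0.385)/(0.0615−0.385) = ln(0.1597)/-0.3235 = -1.834/-0.3235 = 5.67 min.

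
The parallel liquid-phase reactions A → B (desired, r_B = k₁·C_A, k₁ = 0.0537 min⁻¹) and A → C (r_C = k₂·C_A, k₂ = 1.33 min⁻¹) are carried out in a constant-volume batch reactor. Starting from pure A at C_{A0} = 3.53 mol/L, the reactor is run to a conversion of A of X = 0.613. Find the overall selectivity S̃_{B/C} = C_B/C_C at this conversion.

0.0404

C_A = C_{A0}(1−X) = 1.366 mol/L.
Both paths are first order in A, so the instantaneous fraction to B is constant: dC_B/d(−C_A) = k₁/(k₁+k₂) = 0.03881.
C_B = 0.03881·(C_{A0}−C_A) = 0.03881×2.164 = 0.0840 mol/L.
C_C = (C_{A0}−C_A)−C_B = 2.080 mol/L; S̃_{B/C} = 0.08398/2.080 = 0.0404.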